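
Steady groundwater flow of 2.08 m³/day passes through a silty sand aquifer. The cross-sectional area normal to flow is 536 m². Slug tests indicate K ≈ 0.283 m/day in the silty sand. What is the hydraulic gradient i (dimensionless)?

0.0137

From Q = K·A·i, i = Q / (K·A) = 2.08 / (0.2830 × 536.0) = 0.01371.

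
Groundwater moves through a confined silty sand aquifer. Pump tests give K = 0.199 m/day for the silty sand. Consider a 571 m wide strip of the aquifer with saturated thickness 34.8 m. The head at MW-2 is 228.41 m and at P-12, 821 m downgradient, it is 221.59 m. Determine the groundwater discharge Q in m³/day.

Cross-sectional area A = 571 × 34.8 = 19871 m².
Hydraulic gradient i = (228.41 − 221.59) / 821 = 6.82 / 821 = 0.008307.
Darcy's law: Q = K · A · i = 0.1990 × 19871 × 0.008307 = 32.85 m³/day.

32.8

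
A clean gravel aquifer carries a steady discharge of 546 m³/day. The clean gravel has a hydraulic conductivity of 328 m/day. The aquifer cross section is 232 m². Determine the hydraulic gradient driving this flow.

0.00718

From Q = K·A·i, i = Q / (K·A) = 546 / (328.0 × 232.0) = 0.007175.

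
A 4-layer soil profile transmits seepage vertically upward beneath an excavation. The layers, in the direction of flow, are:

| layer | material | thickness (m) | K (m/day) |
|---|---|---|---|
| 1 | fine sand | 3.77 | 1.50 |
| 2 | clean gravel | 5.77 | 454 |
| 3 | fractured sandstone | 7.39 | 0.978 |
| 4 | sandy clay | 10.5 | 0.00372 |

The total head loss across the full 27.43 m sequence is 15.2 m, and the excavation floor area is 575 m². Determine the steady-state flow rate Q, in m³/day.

3.09

Flow is perpendicular to layering, so the layers act in series and the equivalent K is the thickness-weighted harmonic mean.
Total thickness L = 3.77 + 5.77 + 7.39 + 10.5 = 27.43 m.
Σ(b_i/K_i) = 3.77/1.50 + 5.77/454 + 7.39/0.978 + 10.5/0.00372 = 2833 d.
K_eq = L / Σ(b_i/K_i) = 27.43 / 2833 = 0.009683 m/day.
Q = K_eq · A · (Δh/L) = 0.009683 × 575 × (15.2/27.43) = 3.085 m³/day.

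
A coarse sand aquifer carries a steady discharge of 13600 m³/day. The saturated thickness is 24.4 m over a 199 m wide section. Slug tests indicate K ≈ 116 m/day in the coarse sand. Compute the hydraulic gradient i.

0.0241

Cross-sectional area A = 199 × 24.4 = 4856 m².
From Q = K·A·i, i = Q / (K·A) = 13600 / (116.0 × 4856) = 0.02415.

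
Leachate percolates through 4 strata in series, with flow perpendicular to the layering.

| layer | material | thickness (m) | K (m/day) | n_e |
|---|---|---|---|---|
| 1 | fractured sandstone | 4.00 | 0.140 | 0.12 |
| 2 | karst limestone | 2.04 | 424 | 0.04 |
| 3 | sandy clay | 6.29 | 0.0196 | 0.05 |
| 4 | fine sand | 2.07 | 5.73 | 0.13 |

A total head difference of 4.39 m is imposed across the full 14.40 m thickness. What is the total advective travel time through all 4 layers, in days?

With flow normal to the layers, continuity requires the same specific discharge q through every layer.
Σ(b_i/K_i) = 4.00/0.140 + 2.04/424 + 6.29/0.0196 + 2.07/5.73 = 349.9 d.
q = Δh / Σ(b_i/K_i) = 4.39 / 349.9 = 0.01255 m/day.
In each layer the seepage velocity is v_i = q/n_i, so the layer transit time is t_i = b_i·n_i / q:
  layer 1 (fractured sandstone): t_1 = 4.00 × 0.12 / 0.01255 = 38.25 d
  layer 2 (karst limestone): t_2 = 2.04 × 0.04 / 0.01255 = 6.503 d
  layer 3 (sandy clay): t_3 = 6.29 × 0.05 / 0.01255 = 25.06 d
  layer 4 (fine sand): t_4 = 2.07 × 0.13 / 0.01255 = 21.45 d
Total t = Σ t_i = 91.27 days.

91.3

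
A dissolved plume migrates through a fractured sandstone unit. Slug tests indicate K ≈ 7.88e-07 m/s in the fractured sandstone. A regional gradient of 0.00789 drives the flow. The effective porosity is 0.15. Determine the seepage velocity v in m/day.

Convert K: 7.88e-07 m/s × 86400 = 0.06808 m/day.
Hydraulic gradient i = 0.00789.
Darcy flux q = K · i = 0.06808 × 0.007890 = 0.0005372 m/day.
Seepage velocity v = q / n_e = 0.0005372 / 0.15 = 0.003581 m/day.

0.00358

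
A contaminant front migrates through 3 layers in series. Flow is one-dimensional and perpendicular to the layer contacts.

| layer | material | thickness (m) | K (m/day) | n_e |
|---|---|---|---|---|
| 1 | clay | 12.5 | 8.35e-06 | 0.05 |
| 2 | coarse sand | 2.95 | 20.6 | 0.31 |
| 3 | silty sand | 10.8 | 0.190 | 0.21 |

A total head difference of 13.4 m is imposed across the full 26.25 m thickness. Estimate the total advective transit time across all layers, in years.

1160

With flow normal to the layers, continuity requires the same specific discharge q through every layer.
Σ(b_i/K_i) = 12.5/8.35e-06 + 2.95/20.6 + 10.8/0.190 = 1.497e+06 d.
q = Δh / Σ(b_i/K_i) = 13.4 / 1.497e+06 = 8.951e-06 m/day.
In each layer the seepage velocity is v_i = q/n_i, so the layer transit time is t_i = b_i·n_i / q:
  layer 1 (clay): t_1 = 12.5 × 0.05 / 8.951e-06 = 69826 d
  layer 2 (coarse sand): t_2 = 2.95 × 0.31 / 8.951e-06 = 1.022e+05 d
  layer 3 (silty sand): t_3 = 10.8 × 0.21 / 8.951e-06 = 2.534e+05 d
Total t = Σ t_i = 4.254e+05 days = 1165 years.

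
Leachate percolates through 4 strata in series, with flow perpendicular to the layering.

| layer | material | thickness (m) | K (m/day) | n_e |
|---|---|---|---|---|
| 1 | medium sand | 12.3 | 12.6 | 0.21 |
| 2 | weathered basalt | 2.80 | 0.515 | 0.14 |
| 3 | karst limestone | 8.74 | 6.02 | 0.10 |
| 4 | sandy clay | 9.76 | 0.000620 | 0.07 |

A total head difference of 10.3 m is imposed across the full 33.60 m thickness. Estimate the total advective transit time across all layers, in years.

With flow normal to the layers, continuity requires the same specific discharge q through every layer.
Σ(b_i/K_i) = 12.3/12.6 + 2.80/0.515 + 8.74/6.02 + 9.76/0.000620 = 15750 d.
q = Δh / Σ(b_i/K_i) = 10.3 / 15750 = 0.0006540 m/day.
In each layer the seepage velocity is v_i = q/n_i, so the layer transit time is t_i = b_i·n_i / q:
  layer 1 (medium sand): t_1 = 12.3 × 0.21 / 0.0006540 = 3950 d
  layer 2 (weathered basalt): t_2 = 2.80 × 0.14 / 0.0006540 = 599.4 d
  layer 3 (karst limestone): t_3 = 8.74 × 0.10 / 0.0006540 = 1336 d
  layer 4 (sandy clay): t_4 = 9.76 × 0.07 / 0.0006540 = 1045 d
Total t = Σ t_i = 6930 days = 18.97 years.

19.0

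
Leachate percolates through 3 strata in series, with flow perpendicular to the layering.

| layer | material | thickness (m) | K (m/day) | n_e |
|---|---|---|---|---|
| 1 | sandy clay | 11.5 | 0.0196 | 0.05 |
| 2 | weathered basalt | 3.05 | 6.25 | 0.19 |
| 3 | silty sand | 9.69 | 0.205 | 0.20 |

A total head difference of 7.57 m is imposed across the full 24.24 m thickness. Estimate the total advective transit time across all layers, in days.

With flow normal to the layers, continuity requires the same specific discharge q through every layer.
Σ(b_i/K_i) = 11.5/0.0196 + 3.05/6.25 + 9.69/0.205 = 634.5 d.
q = Δh / Σ(b_i/K_i) = 7.57 / 634.5 = 0.01193 m/day.
In each layer the seepage velocity is v_i = q/n_i, so the layer transit time is t_i = b_i·n_i / q:
  layer 1 (sandy clay): t_1 = 11.5 × 0.05 / 0.01193 = 48.19 d
  layer 2 (weathered basalt): t_2 = 3.05 × 0.19 / 0.01193 = 48.57 d
  layer 3 (silty sand): t_3 = 9.69 × 0.20 / 0.01193 = 162.4 d
Total t = Σ t_i = 259.2 days.

259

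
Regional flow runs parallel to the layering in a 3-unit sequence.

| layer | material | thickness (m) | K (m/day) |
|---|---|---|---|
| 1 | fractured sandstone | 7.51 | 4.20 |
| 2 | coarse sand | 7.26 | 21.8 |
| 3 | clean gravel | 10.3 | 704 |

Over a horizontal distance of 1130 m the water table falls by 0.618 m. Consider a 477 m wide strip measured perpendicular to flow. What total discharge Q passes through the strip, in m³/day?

1940

Flow is parallel to layering, so each bed carries its own Darcy discharge and the transmissivities add.
Σ(K_i·b_i) = 4.20×7.51 + 21.8×7.26 + 704×10.3 = 7441 m²/day.
Hydraulic gradient i = Δh / L = 0.618 / 1130 = 0.0005469.
Q = Σ(K_i·b_i) · W · i = 7441 × 477 × 0.0005469 = 1941 m³/day.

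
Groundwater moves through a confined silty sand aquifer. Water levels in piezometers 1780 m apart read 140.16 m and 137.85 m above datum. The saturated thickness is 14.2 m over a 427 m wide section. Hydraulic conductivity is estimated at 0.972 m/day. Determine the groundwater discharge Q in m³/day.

7.65

Cross-sectional area A = 427 × 14.2 = 6063 m².
Hydraulic gradient i = (140.16 − 137.85) / 1780 = 2.31 / 1780 = 0.001298.
Darcy's law: Q = K · A · i = 0.9720 × 6063 × 0.001298 = 7.648 m³/day.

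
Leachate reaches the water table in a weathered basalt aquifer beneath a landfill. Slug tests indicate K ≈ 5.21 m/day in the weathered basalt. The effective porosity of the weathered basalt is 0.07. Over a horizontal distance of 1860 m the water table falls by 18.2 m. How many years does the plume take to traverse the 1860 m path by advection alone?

Hydraulic gradient i = Δh / L = 18.2 / 1860 = 0.009785.
Darcy flux q = K · i = 5.210 × 0.009785 = 0.05098 m/day.
Seepage velocity v = q / n_e = 0.05098 / 0.07 = 0.7283 m/day.
Travel time t = L / v = 1860 / 0.7283 = 2554 days = 6.992 years.

6.99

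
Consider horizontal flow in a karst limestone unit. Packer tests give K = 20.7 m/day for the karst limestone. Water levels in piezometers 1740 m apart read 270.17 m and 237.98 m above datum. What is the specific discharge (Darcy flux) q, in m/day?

0.383

Hydraulic gradient i = (270.17 − 237.98) / 1740 = 32.19 / 1740 = 0.01850.
Specific discharge q = K · i = 20.70 × 0.01850 = 0.3829 m/day.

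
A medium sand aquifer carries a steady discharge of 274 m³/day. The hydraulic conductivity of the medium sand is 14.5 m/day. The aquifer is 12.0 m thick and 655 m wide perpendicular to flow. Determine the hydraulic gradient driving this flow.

0.00240

Cross-sectional area A = 655 × 12.0 = 7860 m².
From Q = K·A·i, i = Q / (K·A) = 274 / (14.50 × 7860) = 0.002404.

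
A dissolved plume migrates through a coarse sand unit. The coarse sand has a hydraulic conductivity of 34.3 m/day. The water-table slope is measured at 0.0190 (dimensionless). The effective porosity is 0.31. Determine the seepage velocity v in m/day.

Hydraulic gradient i = 0.0190.
Darcy flux q = K · i = 34.30 × 0.01900 = 0.6517 m/day.
Seepage velocity v = q / n_e = 0.6517 / 0.31 = 2.102 m/day.

2.10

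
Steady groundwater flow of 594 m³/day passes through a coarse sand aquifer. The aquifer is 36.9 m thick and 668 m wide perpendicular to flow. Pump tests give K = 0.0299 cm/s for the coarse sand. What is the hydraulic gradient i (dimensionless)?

Convert K: 0.0299 cm/s × 864 = 25.83 m/day.
Cross-sectional area A = 668 × 36.9 = 24649 m².
From Q = K·A·i, i = Q / (K·A) = 594 / (25.83 × 24649) = 0.0009328.

0.000933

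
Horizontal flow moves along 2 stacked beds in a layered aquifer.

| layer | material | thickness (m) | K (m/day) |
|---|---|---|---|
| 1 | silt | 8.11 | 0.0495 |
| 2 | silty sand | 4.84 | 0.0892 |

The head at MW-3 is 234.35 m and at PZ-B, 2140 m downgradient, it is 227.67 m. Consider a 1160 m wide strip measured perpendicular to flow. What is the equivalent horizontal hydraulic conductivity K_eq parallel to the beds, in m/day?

Flow is parallel to layering, so each bed carries its own Darcy discharge and the transmissivities add.
Σ(K_i·b_i) = 0.0495×8.11 + 0.0892×4.84 = 0.8332 m²/day.
Total thickness b = 12.95 m, so K_eq = Σ(K_i·b_i)/b = 0.06434 m/day.

0.0643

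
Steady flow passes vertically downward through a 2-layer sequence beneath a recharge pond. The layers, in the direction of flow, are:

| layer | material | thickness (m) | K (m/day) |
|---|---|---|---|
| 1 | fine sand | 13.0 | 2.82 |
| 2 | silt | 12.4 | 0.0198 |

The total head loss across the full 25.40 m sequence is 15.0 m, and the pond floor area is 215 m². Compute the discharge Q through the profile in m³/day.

5.11

Flow is perpendicular to layering, so the layers act in series and the equivalent K is the thickness-weighted harmonic mean.
Total thickness L = 13.0 + 12.4 = 25.40 m.
Σ(b_i/K_i) = 13.0/2.82 + 12.4/0.0198 = 630.9 d.
K_eq = L / Σ(b_i/K_i) = 25.40 / 630.9 = 0.04026 m/day.
Q = K_eq · A · (Δh/L) = 0.04026 × 215 × (15.0/25.40) = 5.112 m³/day.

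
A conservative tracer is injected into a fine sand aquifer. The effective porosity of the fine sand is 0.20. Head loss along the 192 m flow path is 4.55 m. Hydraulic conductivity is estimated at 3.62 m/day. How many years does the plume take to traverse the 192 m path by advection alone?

1.23

Hydraulic gradient i = Δh / L = 4.55 / 192 = 0.02370.
Darcy flux q = K · i = 3.620 × 0.02370 = 0.08579 m/day.
Seepage velocity v = q / n_e = 0.08579 / 0.20 = 0.4289 m/day.
Travel time t = L / v = 192 / 0.4289 = 447.6 days = 1.226 years.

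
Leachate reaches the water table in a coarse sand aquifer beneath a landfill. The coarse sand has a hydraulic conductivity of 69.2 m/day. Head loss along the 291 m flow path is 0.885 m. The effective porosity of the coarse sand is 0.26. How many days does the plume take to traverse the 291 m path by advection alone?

Hydraulic gradient i = Δh / L = 0.885 / 291 = 0.003041.
Darcy flux q = K · i = 69.20 × 0.003041 = 0.2105 m/day.
Seepage velocity v = q / n_e = 0.2105 / 0.26 = 0.8094 m/day.
Travel time t = L / v = 291 / 0.8094 = 359.5 days.

360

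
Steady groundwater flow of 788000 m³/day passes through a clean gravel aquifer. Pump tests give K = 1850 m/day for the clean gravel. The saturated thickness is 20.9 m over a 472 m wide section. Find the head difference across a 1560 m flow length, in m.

67.4

Cross-sectional area A = 472 × 20.9 = 9865 m².
From Q = K·A·i, i = Q / (K·A) = 788000 / (1850 × 9865) = 0.04318.
Head loss Δh = i · L = 0.04318 × 1560 = 67.36 m.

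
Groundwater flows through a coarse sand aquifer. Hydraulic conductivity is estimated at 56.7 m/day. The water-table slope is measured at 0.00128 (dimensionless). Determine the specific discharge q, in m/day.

Hydraulic gradient i = 0.00128.
Specific discharge q = K · i = 56.70 × 0.001280 = 0.07258 m/day.

0.0726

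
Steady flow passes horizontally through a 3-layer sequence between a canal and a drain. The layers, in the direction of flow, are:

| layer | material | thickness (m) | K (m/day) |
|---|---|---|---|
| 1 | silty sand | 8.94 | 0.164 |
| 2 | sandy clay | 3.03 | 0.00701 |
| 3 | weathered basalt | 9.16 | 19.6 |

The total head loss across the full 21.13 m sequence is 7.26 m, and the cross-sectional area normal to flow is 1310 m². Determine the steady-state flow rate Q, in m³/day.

Flow is perpendicular to layering, so the layers act in series and the equivalent K is the thickness-weighted harmonic mean.
Total thickness L = 8.94 + 3.03 + 9.16 = 21.13 m.
Σ(b_i/K_i) = 8.94/0.164 + 3.03/0.00701 + 9.16/19.6 = 487.2 d.
K_eq = L / Σ(b_i/K_i) = 21.13 / 487.2 = 0.04337 m/day.
Q = K_eq · A · (Δh/L) = 0.04337 × 1310 × (7.26/21.13) = 19.52 m³/day.

19.5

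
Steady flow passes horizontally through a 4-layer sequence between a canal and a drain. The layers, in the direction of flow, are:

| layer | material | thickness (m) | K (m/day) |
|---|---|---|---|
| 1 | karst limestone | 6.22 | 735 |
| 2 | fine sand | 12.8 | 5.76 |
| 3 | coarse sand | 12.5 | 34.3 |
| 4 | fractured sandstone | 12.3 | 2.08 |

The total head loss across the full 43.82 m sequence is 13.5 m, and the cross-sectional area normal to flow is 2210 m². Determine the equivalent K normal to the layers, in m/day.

Flow is perpendicular to layering, so the layers act in series and the equivalent K is the thickness-weighted harmonic mean.
Total thickness L = 6.22 + 12.8 + 12.5 + 12.3 = 43.82 m.
Σ(b_i/K_i) = 6.22/735 + 12.8/5.76 + 12.5/34.3 + 12.3/2.08 = 8.509 d.
K_eq = L / Σ(b_i/K_i) = 43.82 / 8.509 = 5.150 m/day.

5.15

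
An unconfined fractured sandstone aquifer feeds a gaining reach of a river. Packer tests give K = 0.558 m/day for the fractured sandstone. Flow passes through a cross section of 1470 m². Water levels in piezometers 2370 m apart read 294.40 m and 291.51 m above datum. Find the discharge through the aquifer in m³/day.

Hydraulic gradient i = (294.40 − 291.51) / 2370 = 2.89 / 2370 = 0.001219.
Darcy's law: Q = K · A · i = 0.5580 × 1470 × 0.001219 = 1.000 m³/day.

1.00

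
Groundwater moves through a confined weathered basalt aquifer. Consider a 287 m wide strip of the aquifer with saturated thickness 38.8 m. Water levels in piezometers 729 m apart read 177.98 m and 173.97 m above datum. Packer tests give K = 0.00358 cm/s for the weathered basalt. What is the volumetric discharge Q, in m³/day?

Convert K: 0.00358 cm/s × 864 = 3.093 m/day.
Cross-sectional area A = 287 × 38.8 = 11136 m².
Hydraulic gradient i = (177.98 − 173.97) / 729 = 4.01 / 729 = 0.005501.
Darcy's law: Q = K · A · i = 3.093 × 11136 × 0.005501 = 189.5 m³/day.

189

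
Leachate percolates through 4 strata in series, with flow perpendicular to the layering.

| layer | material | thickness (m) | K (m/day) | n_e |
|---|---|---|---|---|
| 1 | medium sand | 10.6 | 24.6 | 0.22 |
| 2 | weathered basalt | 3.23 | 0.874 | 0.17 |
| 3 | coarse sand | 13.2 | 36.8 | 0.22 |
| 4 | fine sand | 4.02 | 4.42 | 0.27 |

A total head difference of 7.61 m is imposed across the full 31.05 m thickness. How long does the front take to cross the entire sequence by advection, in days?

With flow normal to the layers, continuity requires the same specific discharge q through every layer.
Σ(b_i/K_i) = 10.6/24.6 + 3.23/0.874 + 13.2/36.8 + 4.02/4.42 = 5.395 d.
q = Δh / Σ(b_i/K_i) = 7.61 / 5.395 = 1.411 m/day.
In each layer the seepage velocity is v_i = q/n_i, so the layer transit time is t_i = b_i·n_i / q:
  layer 1 (medium sand): t_1 = 10.6 × 0.22 / 1.411 = 1.653 d
  layer 2 (weathered basalt): t_2 = 3.23 × 0.17 / 1.411 = 0.3893 d
  layer 3 (coarse sand): t_3 = 13.2 × 0.22 / 1.411 = 2.059 d
  layer 4 (fine sand): t_4 = 4.02 × 0.27 / 1.411 = 0.7694 d
Total t = Σ t_i = 4.871 days.

4.87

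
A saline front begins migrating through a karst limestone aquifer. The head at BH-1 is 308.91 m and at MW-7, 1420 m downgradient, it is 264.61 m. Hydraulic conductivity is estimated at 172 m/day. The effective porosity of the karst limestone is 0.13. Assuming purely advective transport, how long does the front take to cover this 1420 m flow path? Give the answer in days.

Hydraulic gradient i = (308.91 − 264.61) / 1420 = 44.3 / 1420 = 0.03120.
Darcy flux q = K · i = 172.0 × 0.03120 = 5.366 m/day.
Seepage velocity v = q / n_e = 5.366 / 0.13 = 41.28 m/day.
Travel time t = L / v = 1420 / 41.28 = 34.40 days.

34.4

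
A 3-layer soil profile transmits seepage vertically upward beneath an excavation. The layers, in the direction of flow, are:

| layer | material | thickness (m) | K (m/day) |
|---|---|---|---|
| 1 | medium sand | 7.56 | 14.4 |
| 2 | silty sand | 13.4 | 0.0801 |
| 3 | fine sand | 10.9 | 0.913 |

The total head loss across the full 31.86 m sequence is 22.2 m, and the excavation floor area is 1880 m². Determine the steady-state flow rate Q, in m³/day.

Flow is perpendicular to layering, so the layers act in series and the equivalent K is the thickness-weighted harmonic mean.
Total thickness L = 7.56 + 13.4 + 10.9 = 31.86 m.
Σ(b_i/K_i) = 7.56/14.4 + 13.4/0.0801 + 10.9/0.913 = 179.8 d.
K_eq = L / Σ(b_i/K_i) = 31.86 / 179.8 = 0.1772 m/day.
Q = K_eq · A · (Δh/L) = 0.1772 × 1880 × (22.2/31.86) = 232.2 m³/day.

232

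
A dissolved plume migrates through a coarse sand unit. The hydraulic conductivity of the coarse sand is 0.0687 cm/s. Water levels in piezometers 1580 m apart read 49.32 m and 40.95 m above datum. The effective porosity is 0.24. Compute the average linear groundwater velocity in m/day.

1.31

Convert K: 0.0687 cm/s × 864 = 59.36 m/day.
Hydraulic gradient i = (49.32 − 40.95) / 1580 = 8.37 / 1580 = 0.005297.
Darcy flux q = K · i = 59.36 × 0.005297 = 0.3144 m/day.
Seepage velocity v = q / n_e = 0.3144 / 0.24 = 1.310 m/day.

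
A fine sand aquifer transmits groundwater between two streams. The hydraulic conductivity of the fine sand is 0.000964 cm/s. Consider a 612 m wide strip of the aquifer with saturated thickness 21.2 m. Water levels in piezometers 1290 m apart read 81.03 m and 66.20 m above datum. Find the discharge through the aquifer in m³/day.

124

Convert K: 0.000964 cm/s × 864 = 0.8329 m/day.
Cross-sectional area A = 612 × 21.2 = 12974 m².
Hydraulic gradient i = (81.03 − 66.20) / 1290 = 14.83 / 1290 = 0.01150.
Darcy's law: Q = K · A · i = 0.8329 × 12974 × 0.01150 = 124.2 m³/day.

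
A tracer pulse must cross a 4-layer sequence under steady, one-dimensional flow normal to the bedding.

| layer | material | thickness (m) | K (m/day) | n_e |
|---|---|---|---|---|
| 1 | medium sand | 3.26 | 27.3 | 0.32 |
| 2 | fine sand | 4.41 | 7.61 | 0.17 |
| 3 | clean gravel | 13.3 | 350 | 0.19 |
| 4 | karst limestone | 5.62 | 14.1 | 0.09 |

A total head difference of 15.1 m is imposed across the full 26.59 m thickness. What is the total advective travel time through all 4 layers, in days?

0.363

With flow normal to the layers, continuity requires the same specific discharge q through every layer.
Σ(b_i/K_i) = 3.26/27.3 + 4.41/7.61 + 13.3/350 + 5.62/14.1 = 1.135 d.
q = Δh / Σ(b_i/K_i) = 15.1 / 1.135 = 13.30 m/day.
In each layer the seepage velocity is v_i = q/n_i, so the layer transit time is t_i = b_i·n_i / q:
  layer 1 (medium sand): t_1 = 3.26 × 0.32 / 13.30 = 0.07845 d
  layer 2 (fine sand): t_2 = 4.41 × 0.17 / 13.30 = 0.05638 d
  layer 3 (clean gravel): t_3 = 13.3 × 0.19 / 13.30 = 0.1900 d
  layer 4 (karst limestone): t_4 = 5.62 × 0.09 / 13.30 = 0.03804 d
Total t = Σ t_i = 0.3629 days.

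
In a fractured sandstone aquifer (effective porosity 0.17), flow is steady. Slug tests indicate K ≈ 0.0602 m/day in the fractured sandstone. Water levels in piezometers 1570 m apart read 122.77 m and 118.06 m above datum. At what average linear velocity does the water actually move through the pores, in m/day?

0.00106

Hydraulic gradient i = (122.77 − 118.06) / 1570 = 4.71 / 1570 = 0.003000.
Darcy flux q = K · i = 0.06020 × 0.003000 = 0.0001806 m/day.
Seepage velocity v = q / n_e = 0.0001806 / 0.17 = 0.001062 m/day.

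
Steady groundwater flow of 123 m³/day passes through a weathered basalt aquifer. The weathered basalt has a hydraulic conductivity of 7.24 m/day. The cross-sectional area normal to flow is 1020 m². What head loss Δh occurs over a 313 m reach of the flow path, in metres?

From Q = K·A·i, i = Q / (K·A) = 123 / (7.240 × 1020) = 0.01666.
Head loss Δh = i · L = 0.01666 × 313 = 5.213 m.

5.21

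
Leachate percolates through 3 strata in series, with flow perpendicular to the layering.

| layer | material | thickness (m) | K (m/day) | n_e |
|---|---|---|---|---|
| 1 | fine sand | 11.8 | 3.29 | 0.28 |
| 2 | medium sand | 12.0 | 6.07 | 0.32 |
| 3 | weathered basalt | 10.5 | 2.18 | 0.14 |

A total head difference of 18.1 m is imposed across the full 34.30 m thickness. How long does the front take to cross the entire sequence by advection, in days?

4.94

With flow normal to the layers, continuity requires the same specific discharge q through every layer.
Σ(b_i/K_i) = 11.8/3.29 + 12.0/6.07 + 10.5/2.18 = 10.38 d.
q = Δh / Σ(b_i/K_i) = 18.1 / 10.38 = 1.744 m/day.
In each layer the seepage velocity is v_i = q/n_i, so the layer transit time is t_i = b_i·n_i / q:
  layer 1 (fine sand): t_1 = 11.8 × 0.28 / 1.744 = 1.895 d
  layer 2 (medium sand): t_2 = 12.0 × 0.32 / 1.744 = 2.202 d
  layer 3 (weathered basalt): t_3 = 10.5 × 0.14 / 1.744 = 0.8430 d
Total t = Σ t_i = 4.940 days.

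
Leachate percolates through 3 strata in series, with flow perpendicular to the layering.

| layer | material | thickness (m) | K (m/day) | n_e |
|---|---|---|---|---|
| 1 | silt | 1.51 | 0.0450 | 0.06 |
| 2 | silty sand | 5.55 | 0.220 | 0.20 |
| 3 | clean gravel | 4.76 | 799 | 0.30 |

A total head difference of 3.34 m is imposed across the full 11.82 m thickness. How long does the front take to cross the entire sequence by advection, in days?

With flow normal to the layers, continuity requires the same specific discharge q through every layer.
Σ(b_i/K_i) = 1.51/0.0450 + 5.55/0.220 + 4.76/799 = 58.79 d.
q = Δh / Σ(b_i/K_i) = 3.34 / 58.79 = 0.05681 m/day.
In each layer the seepage velocity is v_i = q/n_i, so the layer transit time is t_i = b_i·n_i / q:
  layer 1 (silt): t_1 = 1.51 × 0.06 / 0.05681 = 1.595 d
  layer 2 (silty sand): t_2 = 5.55 × 0.20 / 0.05681 = 19.54 d
  layer 3 (clean gravel): t_3 = 4.76 × 0.30 / 0.05681 = 25.13 d
Total t = Σ t_i = 46.27 days.

46.3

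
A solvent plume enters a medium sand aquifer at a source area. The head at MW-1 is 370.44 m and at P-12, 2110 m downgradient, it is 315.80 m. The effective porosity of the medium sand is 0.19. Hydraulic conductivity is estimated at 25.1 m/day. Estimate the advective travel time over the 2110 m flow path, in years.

1.69

Hydraulic gradient i = (370.44 − 315.80) / 2110 = 54.64 / 2110 = 0.02590.
Darcy flux q = K · i = 25.10 × 0.02590 = 0.6500 m/day.
Seepage velocity v = q / n_e = 0.6500 / 0.19 = 3.421 m/day.
Travel time t = L / v = 2110 / 3.421 = 616.8 days = 1.689 years.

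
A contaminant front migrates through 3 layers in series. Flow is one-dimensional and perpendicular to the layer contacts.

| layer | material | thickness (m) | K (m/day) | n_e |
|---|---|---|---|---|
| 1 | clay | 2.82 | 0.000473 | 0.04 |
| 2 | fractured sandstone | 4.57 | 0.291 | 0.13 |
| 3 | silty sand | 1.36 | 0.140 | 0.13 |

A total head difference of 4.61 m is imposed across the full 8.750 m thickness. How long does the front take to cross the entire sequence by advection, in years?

With flow normal to the layers, continuity requires the same specific discharge q through every layer.
Σ(b_i/K_i) = 2.82/0.000473 + 4.57/0.291 + 1.36/0.140 = 5987 d.
q = Δh / Σ(b_i/K_i) = 4.61 / 5987 = 0.0007700 m/day.
In each layer the seepage velocity is v_i = q/n_i, so the layer transit time is t_i = b_i·n_i / q:
  layer 1 (clay): t_1 = 2.82 × 0.04 / 0.0007700 = 146.5 d
  layer 2 (fractured sandstone): t_2 = 4.57 × 0.13 / 0.0007700 = 771.6 d
  layer 3 (silty sand): t_3 = 1.36 × 0.13 / 0.0007700 = 229.6 d
Total t = Σ t_i = 1148 days = 3.142 years.

3.14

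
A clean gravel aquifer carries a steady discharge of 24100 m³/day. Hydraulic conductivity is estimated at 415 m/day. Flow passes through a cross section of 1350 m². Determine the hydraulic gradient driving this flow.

0.0430

From Q = K·A·i, i = Q / (K·A) = 24100 / (415.0 × 1350) = 0.04302.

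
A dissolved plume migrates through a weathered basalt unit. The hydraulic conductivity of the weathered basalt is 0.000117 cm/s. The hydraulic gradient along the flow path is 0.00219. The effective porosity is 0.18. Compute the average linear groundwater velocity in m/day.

Convert K: 0.000117 cm/s × 864 = 0.1011 m/day.
Hydraulic gradient i = 0.00219.
Darcy flux q = K · i = 0.1011 × 0.002190 = 0.0002214 m/day.
Seepage velocity v = q / n_e = 0.0002214 / 0.18 = 0.001230 m/day.

0.00123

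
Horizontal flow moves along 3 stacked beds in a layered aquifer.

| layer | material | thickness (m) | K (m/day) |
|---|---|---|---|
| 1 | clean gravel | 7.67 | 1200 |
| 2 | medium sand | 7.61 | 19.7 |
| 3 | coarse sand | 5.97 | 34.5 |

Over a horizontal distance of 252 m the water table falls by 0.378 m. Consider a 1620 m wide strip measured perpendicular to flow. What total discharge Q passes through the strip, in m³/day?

Flow is parallel to layering, so each bed carries its own Darcy discharge and the transmissivities add.
Σ(K_i·b_i) = 1200×7.67 + 19.7×7.61 + 34.5×5.97 = 9560 m²/day.
Hydraulic gradient i = Δh / L = 0.378 / 252 = 0.001500.
Q = Σ(K_i·b_i) · W · i = 9560 × 1620 × 0.001500 = 23231 m³/day.

23200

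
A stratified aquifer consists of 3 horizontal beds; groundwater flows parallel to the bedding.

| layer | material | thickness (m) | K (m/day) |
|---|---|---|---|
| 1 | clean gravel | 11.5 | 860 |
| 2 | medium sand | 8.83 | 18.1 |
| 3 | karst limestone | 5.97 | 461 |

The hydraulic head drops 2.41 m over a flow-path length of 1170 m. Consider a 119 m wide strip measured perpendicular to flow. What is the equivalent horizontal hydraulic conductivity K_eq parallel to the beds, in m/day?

487

Flow is parallel to layering, so each bed carries its own Darcy discharge and the transmissivities add.
Σ(K_i·b_i) = 860×11.5 + 18.1×8.83 + 461×5.97 = 12802 m²/day.
Total thickness b = 26.30 m, so K_eq = Σ(K_i·b_i)/b = 486.8 m/day.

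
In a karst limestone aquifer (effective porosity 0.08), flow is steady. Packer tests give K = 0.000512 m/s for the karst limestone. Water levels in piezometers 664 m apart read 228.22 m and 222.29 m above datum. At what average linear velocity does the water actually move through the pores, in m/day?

4.94

Convert K: 0.000512 m/s × 86400 = 44.24 m/day.
Hydraulic gradient i = (228.22 − 222.29) / 664 = 5.93 / 664 = 0.008931.
Darcy flux q = K · i = 44.24 × 0.008931 = 0.3951 m/day.
Seepage velocity v = q / n_e = 0.3951 / 0.08 = 4.938 m/day.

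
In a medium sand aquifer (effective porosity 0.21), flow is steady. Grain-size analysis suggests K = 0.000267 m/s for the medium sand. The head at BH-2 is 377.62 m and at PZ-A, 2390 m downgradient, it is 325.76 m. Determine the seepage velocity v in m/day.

Convert K: 0.000267 m/s × 86400 = 23.07 m/day.
Hydraulic gradient i = (377.62 − 325.76) / 2390 = 51.86 / 2390 = 0.02170.
Darcy flux q = K · i = 23.07 × 0.02170 = 0.5006 m/day.
Seepage velocity v = q / n_e = 0.5006 / 0.21 = 2.384 m/day.

2.38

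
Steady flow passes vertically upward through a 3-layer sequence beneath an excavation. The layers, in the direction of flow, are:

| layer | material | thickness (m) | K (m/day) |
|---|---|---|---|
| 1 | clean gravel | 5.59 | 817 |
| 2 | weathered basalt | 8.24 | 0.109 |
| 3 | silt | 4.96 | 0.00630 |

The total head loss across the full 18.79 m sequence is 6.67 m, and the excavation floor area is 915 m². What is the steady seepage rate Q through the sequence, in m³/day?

Flow is perpendicular to layering, so the layers act in series and the equivalent K is the thickness-weighted harmonic mean.
Total thickness L = 5.59 + 8.24 + 4.96 = 18.79 m.
Σ(b_i/K_i) = 5.59/817 + 8.24/0.109 + 4.96/0.00630 = 862.9 d.
K_eq = L / Σ(b_i/K_i) = 18.79 / 862.9 = 0.02178 m/day.
Q = K_eq · A · (Δh/L) = 0.02178 × 915 × (6.67/18.79) = 7.073 m³/day.

7.07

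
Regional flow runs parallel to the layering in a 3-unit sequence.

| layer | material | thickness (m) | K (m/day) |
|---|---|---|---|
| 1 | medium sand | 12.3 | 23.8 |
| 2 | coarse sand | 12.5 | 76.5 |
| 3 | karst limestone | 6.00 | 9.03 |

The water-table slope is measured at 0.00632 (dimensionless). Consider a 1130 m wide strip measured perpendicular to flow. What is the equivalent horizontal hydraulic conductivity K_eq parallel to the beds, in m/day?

Flow is parallel to layering, so each bed carries its own Darcy discharge and the transmissivities add.
Σ(K_i·b_i) = 23.8×12.3 + 76.5×12.5 + 9.03×6.00 = 1303 m²/day.
Total thickness b = 30.80 m, so K_eq = Σ(K_i·b_i)/b = 42.31 m/day.

42.3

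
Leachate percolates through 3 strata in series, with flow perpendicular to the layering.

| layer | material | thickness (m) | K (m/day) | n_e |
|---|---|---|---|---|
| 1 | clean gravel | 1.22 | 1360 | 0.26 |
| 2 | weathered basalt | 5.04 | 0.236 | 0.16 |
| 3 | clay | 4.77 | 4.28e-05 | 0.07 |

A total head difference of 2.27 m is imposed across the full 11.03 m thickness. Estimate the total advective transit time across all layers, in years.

With flow normal to the layers, continuity requires the same specific discharge q through every layer.
Σ(b_i/K_i) = 1.22/1360 + 5.04/0.236 + 4.77/4.28e-05 = 1.115e+05 d.
q = Δh / Σ(b_i/K_i) = 2.27 / 1.115e+05 = 2.036e-05 m/day.
In each layer the seepage velocity is v_i = q/n_i, so the layer transit time is t_i = b_i·n_i / q:
  layer 1 (clean gravel): t_1 = 1.22 × 0.26 / 2.036e-05 = 15576 d
  layer 2 (weathered basalt): t_2 = 5.04 × 0.16 / 2.036e-05 = 39599 d
  layer 3 (clay): t_3 = 4.77 × 0.07 / 2.036e-05 = 16396 d
Total t = Σ t_i = 71572 days = 196.0 years.

196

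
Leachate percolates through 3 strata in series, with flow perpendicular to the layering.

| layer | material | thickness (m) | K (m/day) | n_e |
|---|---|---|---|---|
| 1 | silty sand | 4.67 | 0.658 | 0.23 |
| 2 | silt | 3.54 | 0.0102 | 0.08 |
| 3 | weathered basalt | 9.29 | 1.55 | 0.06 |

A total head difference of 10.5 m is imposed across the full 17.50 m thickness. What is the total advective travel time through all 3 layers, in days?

With flow normal to the layers, continuity requires the same specific discharge q through every layer.
Σ(b_i/K_i) = 4.67/0.658 + 3.54/0.0102 + 9.29/1.55 = 360.1 d.
q = Δh / Σ(b_i/K_i) = 10.5 / 360.1 = 0.02915 m/day.
In each layer the seepage velocity is v_i = q/n_i, so the layer transit time is t_i = b_i·n_i / q:
  layer 1 (silty sand): t_1 = 4.67 × 0.23 / 0.02915 = 36.84 d
  layer 2 (silt): t_2 = 3.54 × 0.08 / 0.02915 = 9.714 d
  layer 3 (weathered basalt): t_3 = 9.29 × 0.06 / 0.02915 = 19.12 d
Total t = Σ t_i = 65.67 days.

65.7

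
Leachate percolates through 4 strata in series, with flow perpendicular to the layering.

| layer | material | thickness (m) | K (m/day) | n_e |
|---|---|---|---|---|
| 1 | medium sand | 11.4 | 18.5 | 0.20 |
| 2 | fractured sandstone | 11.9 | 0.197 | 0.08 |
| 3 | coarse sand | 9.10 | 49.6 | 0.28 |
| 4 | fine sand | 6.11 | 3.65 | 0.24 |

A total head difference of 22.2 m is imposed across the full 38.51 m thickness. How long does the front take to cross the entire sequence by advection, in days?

With flow normal to the layers, continuity requires the same specific discharge q through every layer.
Σ(b_i/K_i) = 11.4/18.5 + 11.9/0.197 + 9.10/49.6 + 6.11/3.65 = 62.88 d.
q = Δh / Σ(b_i/K_i) = 22.2 / 62.88 = 0.3531 m/day.
In each layer the seepage velocity is v_i = q/n_i, so the layer transit time is t_i = b_i·n_i / q:
  layer 1 (medium sand): t_1 = 11.4 × 0.20 / 0.3531 = 6.458 d
  layer 2 (fractured sandstone): t_2 = 11.9 × 0.08 / 0.3531 = 2.696 d
  layer 3 (coarse sand): t_3 = 9.10 × 0.28 / 0.3531 = 7.217 d
  layer 4 (fine sand): t_4 = 6.11 × 0.24 / 0.3531 = 4.153 d
Total t = Σ t_i = 20.52 days.

20.5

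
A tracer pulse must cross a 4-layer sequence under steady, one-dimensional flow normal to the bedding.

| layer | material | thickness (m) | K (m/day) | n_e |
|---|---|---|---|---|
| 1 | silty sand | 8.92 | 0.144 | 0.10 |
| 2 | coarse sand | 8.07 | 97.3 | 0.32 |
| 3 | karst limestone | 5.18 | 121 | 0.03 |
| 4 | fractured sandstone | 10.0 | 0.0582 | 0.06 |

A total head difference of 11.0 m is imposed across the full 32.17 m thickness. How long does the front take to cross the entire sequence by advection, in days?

With flow normal to the layers, continuity requires the same specific discharge q through every layer.
Σ(b_i/K_i) = 8.92/0.144 + 8.07/97.3 + 5.18/121 + 10.0/0.0582 = 233.9 d.
q = Δh / Σ(b_i/K_i) = 11.0 / 233.9 = 0.04703 m/day.
In each layer the seepage velocity is v_i = q/n_i, so the layer transit time is t_i = b_i·n_i / q:
  layer 1 (silty sand): t_1 = 8.92 × 0.10 / 0.04703 = 18.97 d
  layer 2 (coarse sand): t_2 = 8.07 × 0.32 / 0.04703 = 54.91 d
  layer 3 (karst limestone): t_3 = 5.18 × 0.03 / 0.04703 = 3.304 d
  layer 4 (fractured sandstone): t_4 = 10.0 × 0.06 / 0.04703 = 12.76 d
Total t = Σ t_i = 89.94 days.

89.9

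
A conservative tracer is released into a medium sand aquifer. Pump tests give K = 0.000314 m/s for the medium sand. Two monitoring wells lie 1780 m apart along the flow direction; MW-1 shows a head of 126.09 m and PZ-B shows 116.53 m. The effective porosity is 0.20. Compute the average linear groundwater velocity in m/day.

Convert K: 0.000314 m/s × 86400 = 27.13 m/day.
Hydraulic gradient i = (126.09 − 116.53) / 1780 = 9.56 / 1780 = 0.005371.
Darcy flux q = K · i = 27.13 × 0.005371 = 0.1457 m/day.
Seepage velocity v = q / n_e = 0.1457 / 0.20 = 0.7285 m/day.

0.729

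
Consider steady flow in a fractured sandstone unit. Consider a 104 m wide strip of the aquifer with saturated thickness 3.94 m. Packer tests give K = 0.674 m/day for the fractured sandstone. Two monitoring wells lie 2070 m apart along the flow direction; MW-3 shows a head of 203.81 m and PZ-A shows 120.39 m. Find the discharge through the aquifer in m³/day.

11.1

Cross-sectional area A = 104 × 3.94 = 409.8 m².
Hydraulic gradient i = (203.81 − 120.39) / 2070 = 83.42 / 2070 = 0.04030.
Darcy's law: Q = K · A · i = 0.6740 × 409.8 × 0.04030 = 11.13 m³/day.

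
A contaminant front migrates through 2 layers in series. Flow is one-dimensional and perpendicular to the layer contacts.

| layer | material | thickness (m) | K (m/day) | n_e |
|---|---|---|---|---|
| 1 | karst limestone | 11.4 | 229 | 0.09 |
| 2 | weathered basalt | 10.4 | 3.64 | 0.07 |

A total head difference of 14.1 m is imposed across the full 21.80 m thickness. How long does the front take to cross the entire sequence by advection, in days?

With flow normal to the layers, continuity requires the same specific discharge q through every layer.
Σ(b_i/K_i) = 11.4/229 + 10.4/3.64 = 2.907 d.
q = Δh / Σ(b_i/K_i) = 14.1 / 2.907 = 4.850 m/day.
In each layer the seepage velocity is v_i = q/n_i, so the layer transit time is t_i = b_i·n_i / q:
  layer 1 (karst limestone): t_1 = 11.4 × 0.09 / 4.850 = 0.2115 d
  layer 2 (weathered basalt): t_2 = 10.4 × 0.07 / 4.850 = 0.1501 d
Total t = Σ t_i = 0.3616 days.

0.362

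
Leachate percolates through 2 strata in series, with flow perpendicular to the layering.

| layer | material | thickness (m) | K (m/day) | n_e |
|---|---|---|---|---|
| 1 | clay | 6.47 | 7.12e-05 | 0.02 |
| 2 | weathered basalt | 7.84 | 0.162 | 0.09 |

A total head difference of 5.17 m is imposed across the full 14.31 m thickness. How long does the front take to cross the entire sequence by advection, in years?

40.2

With flow normal to the layers, continuity requires the same specific discharge q through every layer.
Σ(b_i/K_i) = 6.47/7.12e-05 + 7.84/0.162 = 90919 d.
q = Δh / Σ(b_i/K_i) = 5.17 / 90919 = 5.686e-05 m/day.
In each layer the seepage velocity is v_i = q/n_i, so the layer transit time is t_i = b_i·n_i / q:
  layer 1 (clay): t_1 = 6.47 × 0.02 / 5.686e-05 = 2276 d
  layer 2 (weathered basalt): t_2 = 7.84 × 0.09 / 5.686e-05 = 12409 d
Total t = Σ t_i = 14684 days = 40.20 years.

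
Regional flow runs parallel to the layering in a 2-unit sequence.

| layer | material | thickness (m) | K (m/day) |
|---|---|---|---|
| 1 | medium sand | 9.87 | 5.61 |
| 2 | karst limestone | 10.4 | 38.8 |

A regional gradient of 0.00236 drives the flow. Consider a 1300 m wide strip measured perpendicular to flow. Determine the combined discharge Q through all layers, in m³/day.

Flow is parallel to layering, so each bed carries its own Darcy discharge and the transmissivities add.
Σ(K_i·b_i) = 5.61×9.87 + 38.8×10.4 = 458.9 m²/day.
Hydraulic gradient i = 0.00236.
Q = Σ(K_i·b_i) · W · i = 458.9 × 1300 × 0.002360 = 1408 m³/day.

1410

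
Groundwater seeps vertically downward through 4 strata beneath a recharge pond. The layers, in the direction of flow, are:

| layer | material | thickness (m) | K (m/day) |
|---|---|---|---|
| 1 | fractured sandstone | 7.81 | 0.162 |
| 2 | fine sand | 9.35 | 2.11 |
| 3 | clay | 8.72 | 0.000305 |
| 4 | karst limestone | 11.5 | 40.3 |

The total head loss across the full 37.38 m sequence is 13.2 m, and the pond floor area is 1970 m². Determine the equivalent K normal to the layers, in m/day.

Flow is perpendicular to layering, so the layers act in series and the equivalent K is the thickness-weighted harmonic mean.
Total thickness L = 7.81 + 9.35 + 8.72 + 11.5 = 37.38 m.
Σ(b_i/K_i) = 7.81/0.162 + 9.35/2.11 + 8.72/0.000305 + 11.5/40.3 = 28643 d.
K_eq = L / Σ(b_i/K_i) = 37.38 / 28643 = 0.001305 m/day.

0.00131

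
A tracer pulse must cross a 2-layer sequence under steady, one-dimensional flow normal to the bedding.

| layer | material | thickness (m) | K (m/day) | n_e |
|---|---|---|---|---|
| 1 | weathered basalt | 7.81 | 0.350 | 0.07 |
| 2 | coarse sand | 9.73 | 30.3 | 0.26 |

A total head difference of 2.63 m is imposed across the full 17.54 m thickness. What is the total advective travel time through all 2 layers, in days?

With flow normal to the layers, continuity requires the same specific discharge q through every layer.
Σ(b_i/K_i) = 7.81/0.350 + 9.73/30.3 = 22.64 d.
q = Δh / Σ(b_i/K_i) = 2.63 / 22.64 = 0.1162 m/day.
In each layer the seepage velocity is v_i = q/n_i, so the layer transit time is t_i = b_i·n_i / q:
  layer 1 (weathered basalt): t_1 = 7.81 × 0.07 / 0.1162 = 4.705 d
  layer 2 (coarse sand): t_2 = 9.73 × 0.26 / 0.1162 = 21.77 d
Total t = Σ t_i = 26.48 days.

26.5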